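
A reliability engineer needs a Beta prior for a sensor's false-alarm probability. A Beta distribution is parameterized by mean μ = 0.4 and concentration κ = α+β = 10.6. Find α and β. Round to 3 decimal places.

α = 4.240, β = 6.360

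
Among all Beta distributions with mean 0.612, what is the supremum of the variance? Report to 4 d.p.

0.2375

For fixed mean μ the Beta variance is μ(1−μ)/(α+β+1), increasing as α+β decreases.
Its least upper bound (not attained) is μ(1−μ) = 0.612·0.388 = 0.2375.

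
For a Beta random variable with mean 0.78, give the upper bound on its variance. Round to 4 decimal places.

0.1716

For fixed mean μ the Beta variance is μ(1−μ)/(α+β+1), increasing as α+β decreases.
Its least upper bound (not attained) is μ(1−μ) = 0.78·0.22 = 0.1716.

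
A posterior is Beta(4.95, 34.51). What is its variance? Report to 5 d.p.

μ = 4.95/39.46 = 0.125443; Var = μ(1−μ)/(α+β+1) = 0.1097074/40.46 = 0.00271.

0.00271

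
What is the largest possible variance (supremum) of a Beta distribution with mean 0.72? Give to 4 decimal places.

0.2016

For fixed mean μ the Beta variance is μ(1−μ)/(α+β+1), increasing as α+β decreases.
Its least upper bound (not attained) is μ(1−μ) = 0.72·0.28 = 0.2016.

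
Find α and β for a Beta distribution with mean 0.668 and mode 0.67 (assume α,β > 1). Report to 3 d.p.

α = 113.560, β = 56.440

Let s = α+β. Mean gives α = μs = 0.668s; mode gives (α−1)/(s−2) = 0.67.
Substituting: 0.668s − 1 = 0.67(s−2) = 0.67s − 1.34, so -0.002s = -0.34 and s = 170.0000.
Then α = 0.668×170.0000 = 113.560 and β = s−α = 56.440.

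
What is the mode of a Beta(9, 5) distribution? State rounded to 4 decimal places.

With α,β > 1, mode = (α−1)/(α+β−2) = 8/12 = 0.6667.

0.6667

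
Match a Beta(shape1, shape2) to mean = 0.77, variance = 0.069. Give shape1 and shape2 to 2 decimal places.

shape1 = 1.21, shape2 = 0.36

Write ν = shape1+shape2; then shape1 = μν and Var = μ(1−μ)/(ν+1).
ν = μ(1−μ)/Var − 1 = 0.1771/0.069 − 1 = 1.5667.
shape1 = 0.77·1.5667 = 1.21, shape2 = 0.23·1.5667 = 0.36.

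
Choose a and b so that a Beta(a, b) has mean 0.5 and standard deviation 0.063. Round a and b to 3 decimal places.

a = 30.994, b = 30.994

First σ² = 0.003969. Setting a = μn, b = (1−μ)n with n = a+b,
μ(1−μ)/(n+1) = 0.003969 ⇒ n+1 = 0.25/0.003969 = 62.9882 ⇒ n = 61.9882.
Hence a = 0.5×61.9882 = 30.994, b = 0.5×61.9882 = 30.994.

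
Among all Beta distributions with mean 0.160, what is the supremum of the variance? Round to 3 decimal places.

For fixed mean μ the Beta variance is μ(1−μ)/(α+β+1), increasing as α+β decreases.
Its least upper bound (not attained) is μ(1−μ) = 0.160·0.840 = 0.134.

0.134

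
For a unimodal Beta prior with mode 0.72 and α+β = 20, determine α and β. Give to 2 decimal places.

For α,β>1 the mode is (α−1)/(α+β−2), so α = mode·(κ−2)+1 = 0.72×18+1 = 13.96.
And β = (1−mode)·(κ−2)+1 = 0.28×18+1 = 6.04.

α = 13.96, β = 6.04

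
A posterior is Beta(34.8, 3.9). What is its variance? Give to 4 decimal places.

μ = 34.8/38.7 = 0.899225; Var = μ(1−μ)/(α+β+1) = 0.0906196/39.7 = 0.0023.

0.0023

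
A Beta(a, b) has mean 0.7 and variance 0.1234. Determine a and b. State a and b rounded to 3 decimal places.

Let s = a+b. The Beta variance is μ(1−μ)/(s+1).
So s+1 = μ(1−μ)/σ² = (0.7×0.3)/0.1234 = 0.21/0.1234 = 1.7018, giving s = 0.7018.
Then a = μs = 0.7×0.7018 = 0.491 and b = (1−μ)s = 0.3×0.7018 = 0.211.

a = 0.491, b = 0.211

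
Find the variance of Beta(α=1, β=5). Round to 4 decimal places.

μ = 1/6 = 0.166667; Var = μ(1−μ)/(α+β+1) = 0.1388889/7 = 0.0198.

0.0198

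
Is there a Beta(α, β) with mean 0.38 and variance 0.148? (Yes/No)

Yes

A Beta with mean μ has variance μ(1−μ)/(α+β+1) < μ(1−μ).
Here μ(1−μ) = 0.38×0.62 = 0.2356, and 0.148 < 0.2356.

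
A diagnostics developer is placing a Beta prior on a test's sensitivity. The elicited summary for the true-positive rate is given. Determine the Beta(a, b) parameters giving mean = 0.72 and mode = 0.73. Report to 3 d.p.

Let s = a+b. Mean gives a = μs = 0.72s; mode gives (a−1)/(s−2) = 0.73.
Substituting: 0.72s − 1 = 0.73(s−2) = 0.73s − 1.46, so -0.01s = -0.46 and s = 46.0000.
Then a = 0.72×46.0000 = 33.120 and b = s−a = 12.880.

a = 33.120, b = 12.880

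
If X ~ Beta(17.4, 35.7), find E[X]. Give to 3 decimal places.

The Beta mean is α/(α+β) = 17.4/(17.4+35.7) = 0.328.

0.328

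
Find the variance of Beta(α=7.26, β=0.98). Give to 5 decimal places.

0.01134

μ = 7.26/8.24 = 0.881068; Var = μ(1−μ)/(α+β+1) = 0.1047872/9.24 = 0.01134.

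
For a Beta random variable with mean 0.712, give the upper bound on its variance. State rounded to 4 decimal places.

Var = μ(1−μ)/(α+β+1), which approaches μ(1−μ) as α+β → 0.
So the supremum is μ(1−μ) = 0.712×0.288 = 0.2051.

0.2051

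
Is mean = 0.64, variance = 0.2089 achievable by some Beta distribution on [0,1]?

For any Beta, Var(X) < E[X]·(1−E[X]).
Here μ(1−μ) = 0.64×0.36 = 0.2304, and 0.2089 < 0.2304.

Yes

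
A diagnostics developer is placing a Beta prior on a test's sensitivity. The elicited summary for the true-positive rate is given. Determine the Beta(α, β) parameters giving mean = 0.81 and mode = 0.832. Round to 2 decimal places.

α = 24.45, β = 5.73

Let s = α+β. Mean gives α = μs = 0.81s; mode gives (α−1)/(s−2) = 0.832.
Substituting: 0.81s − 1 = 0.832(s−2) = 0.832s − 1.664, so -0.022s = -0.664 and s = 30.1818.
Then α = 0.81×30.1818 = 24.45 and β = s−α = 5.73.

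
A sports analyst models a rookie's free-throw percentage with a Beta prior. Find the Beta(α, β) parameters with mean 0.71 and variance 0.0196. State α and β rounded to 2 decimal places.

By moment matching, α+β = μ(1−μ)/σ² − 1 = (0.71·0.29)/0.0196 − 1 = 10.5051 − 1 = 9.5051.
Since α/(α+β) = μ, α = 0.71·9.5051 = 6.75 and β = 0.29·9.5051 = 2.76.

α = 6.75, β = 2.76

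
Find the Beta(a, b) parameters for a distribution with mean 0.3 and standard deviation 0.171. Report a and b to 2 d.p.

Variance = 0.171² = 0.029241. The moment-matching identity a+b = μ(1−μ)/Var − 1 gives
a+b = 0.21/0.029241 − 1 = 6.1817, so a = μ·6.1817 = 1.85 and b = (1−μ)·6.1817 = 4.33.

a = 1.85, b = 4.33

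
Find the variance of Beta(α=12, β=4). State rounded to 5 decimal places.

α+β = 16 and αβ = 48, so Var = αβ/[(α+β)²(α+β+1)] = 48/4352 = 0.01103.

0.01103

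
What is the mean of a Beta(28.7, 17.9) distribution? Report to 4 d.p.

E[X] = α/(α+β) = 28.7/46.6 = 0.6159.

0.6159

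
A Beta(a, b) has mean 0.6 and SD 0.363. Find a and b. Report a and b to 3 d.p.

σ² = 0.363² = 0.131769.
With s = a+b, Var = μ(1−μ)/(s+1), so s+1 = (0.6×0.4)/0.131769 = 1.8214 and s = 0.8214.
a = μs = 0.493, b = (1−μ)s = 0.329.

a = 0.493, b = 0.329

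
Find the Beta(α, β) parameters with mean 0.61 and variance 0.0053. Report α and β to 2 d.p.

Write ν = α+β; then α = μν and Var = μ(1−μ)/(ν+1).
ν = μ(1−μ)/Var − 1 = 0.2379/0.0053 − 1 = 43.8868.
α = 0.61·43.8868 = 26.77, β = 0.39·43.8868 = 17.12.

α = 26.77, β = 17.12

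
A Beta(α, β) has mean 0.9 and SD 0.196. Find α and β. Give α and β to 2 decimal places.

σ² = 0.196² = 0.038416.
With s = α+β, Var = μ(1−μ)/(s+1), so s+1 = (0.9×0.1)/0.038416 = 2.3428 and s = 1.3428.
α = μs = 1.21, β = (1−μ)s = 0.13.

α = 1.21, β = 0.13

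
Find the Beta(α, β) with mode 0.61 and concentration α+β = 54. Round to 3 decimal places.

α = 32.720, β = 21.280

Mode = (α−1)/(κ−2) with κ = α+β, so α−1 = 0.61·52 = 31.720.
α = 32.720; β = κ − α = 21.280.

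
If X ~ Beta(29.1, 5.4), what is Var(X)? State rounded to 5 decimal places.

0.00372

α+β = 34.5 and αβ = 157.14, so Var = αβ/[(α+β)²(α+β+1)] = 157.14/42253.875 = 0.00372.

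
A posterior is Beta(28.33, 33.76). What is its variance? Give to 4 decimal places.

0.0039

μ = 28.33/62.09 = 0.456273; Var = μ(1−μ)/(α+β+1) = 0.2480880/63.09 = 0.0039.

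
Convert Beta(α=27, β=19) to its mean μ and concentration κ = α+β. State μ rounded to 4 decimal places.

μ = 0.5870, κ = 46

κ = α+β = 27+19 = 46; μ = α/κ = 27/46 = 0.5870.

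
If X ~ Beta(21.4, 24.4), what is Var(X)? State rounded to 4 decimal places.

0.0053

Var = αβ/[(α+β)²(α+β+1)] = (21.4×24.4)/(45.8²×46.8) = 522.16/98169.552 = 0.0053.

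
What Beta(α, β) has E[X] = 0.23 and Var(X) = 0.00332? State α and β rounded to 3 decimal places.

α = 12.039, β = 40.304

By moment matching, α+β = μ(1−μ)/σ² − 1 = (0.23·0.77)/0.00332 − 1 = 53.3434 − 1 = 52.3434.
Since α/(α+β) = μ, α = 0.23·52.3434 = 12.039 and β = 0.77·52.3434 = 40.304.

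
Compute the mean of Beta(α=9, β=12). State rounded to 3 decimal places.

0.429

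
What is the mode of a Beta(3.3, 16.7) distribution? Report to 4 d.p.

The density x^(α−1)(1−x)^(β−1) is maximised at (α−1)/(α+β−2) = 2.3/18.0 = 0.1278.

0.1278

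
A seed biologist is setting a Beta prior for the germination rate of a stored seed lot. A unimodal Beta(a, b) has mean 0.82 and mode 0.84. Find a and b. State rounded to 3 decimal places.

a = 27.880, b = 6.120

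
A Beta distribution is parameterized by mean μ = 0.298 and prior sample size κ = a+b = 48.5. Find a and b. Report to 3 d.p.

a = 14.453, b = 34.047

a = μκ = 0.298×48.5 = 14.453 and b = (1−μ)κ = 0.702×48.5 = 34.047.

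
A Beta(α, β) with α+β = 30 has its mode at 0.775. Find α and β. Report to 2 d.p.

Mode = (α−1)/(κ−2) with κ = α+β, so α−1 = 0.775·28 = 21.70.
α = 22.70; β = κ − α = 7.30.

α = 22.70, β = 7.30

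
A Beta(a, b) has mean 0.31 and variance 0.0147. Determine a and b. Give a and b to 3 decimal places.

a = 4.201, b = 9.350

Write ν = a+b; then a = μν and Var = μ(1−μ)/(ν+1).
ν = μ(1−μ)/Var − 1 = 0.2139/0.0147 − 1 = 13.5510.
a = 0.31·13.5510 = 4.201, b = 0.69·13.5510 = 9.350.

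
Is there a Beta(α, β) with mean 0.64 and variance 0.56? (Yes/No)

The Beta variance bound is σ² < μ(1−μ).
Here μ(1−μ) = 0.64×0.36 = 0.2304, and 0.56 ≥ 0.2304.

No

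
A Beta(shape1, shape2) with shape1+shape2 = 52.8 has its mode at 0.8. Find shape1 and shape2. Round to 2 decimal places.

Mode = (shape1−1)/(κ−2) with κ = shape1+shape2, so shape1−1 = 0.8·50.8 = 40.64.
shape1 = 41.64; shape2 = κ − shape1 = 11.16.

shape1 = 41.64, shape2 = 11.16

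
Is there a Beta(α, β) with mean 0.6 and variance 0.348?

For any Beta, Var(X) < E[X]·(1−E[X]).
Here μ(1−μ) = 0.6×0.4 = 0.24, and 0.348 ≥ 0.24.

No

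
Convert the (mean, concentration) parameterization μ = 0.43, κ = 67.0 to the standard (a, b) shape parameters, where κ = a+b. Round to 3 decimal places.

a = 28.810, b = 38.190

Split κ in proportion μ : (1−μ): a = 0.43·67.0 = 28.810, b = 67.0 − 28.810 = 38.190.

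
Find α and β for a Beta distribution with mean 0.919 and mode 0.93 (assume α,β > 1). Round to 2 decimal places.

Let s = α+β. Mean gives α = μs = 0.919s; mode gives (α−1)/(s−2) = 0.93.
Substituting: 0.919s − 1 = 0.93(s−2) = 0.93s − 1.86, so -0.011s = -0.86 and s = 78.1818.
Then α = 0.919×78.1818 = 71.85 and β = s−α = 6.33.

α = 71.85, β = 6.33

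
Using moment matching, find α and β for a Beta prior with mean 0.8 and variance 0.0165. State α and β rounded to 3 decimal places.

α = 6.958, β = 1.739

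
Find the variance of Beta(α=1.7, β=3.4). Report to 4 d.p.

0.0364

μ = 1.7/5.1 = 0.333333; Var = μ(1−μ)/(α+β+1) = 0.2222222/6.1 = 0.0364.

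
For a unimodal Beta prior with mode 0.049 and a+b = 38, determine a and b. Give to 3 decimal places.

Since the density peak of Beta(a,b) is at (a−1)/(a+b−2),
a = 1 + 0.049(38−2) = 2.764 and b = 38 − 2.764 = 35.236.

a = 2.764, b = 35.236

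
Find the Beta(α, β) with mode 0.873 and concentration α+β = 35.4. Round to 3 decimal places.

For α,β>1 the mode is (α−1)/(α+β−2), so α = mode·(κ−2)+1 = 0.873×33.4+1 = 30.158.
And β = (1−mode)·(κ−2)+1 = 0.127×33.4+1 = 5.242.

α = 30.158, β = 5.242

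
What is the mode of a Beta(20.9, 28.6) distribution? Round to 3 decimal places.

0.419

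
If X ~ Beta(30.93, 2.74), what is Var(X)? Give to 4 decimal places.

0.0022

α+β = 33.67 and αβ = 84.7482, so Var = αβ/[(α+β)²(α+β+1)] = 84.7482/39304.300763 = 0.0022.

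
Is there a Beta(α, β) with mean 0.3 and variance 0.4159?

No

A Beta with mean μ has variance μ(1−μ)/(α+β+1) < μ(1−μ).
Here μ(1−μ) = 0.3×0.7 = 0.21, and 0.4159 ≥ 0.21.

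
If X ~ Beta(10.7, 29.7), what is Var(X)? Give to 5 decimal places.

μ = 10.7/40.4 = 0.264851; Var = μ(1−μ)/(α+β+1) = 0.1947052/41.4 = 0.00470.

0.00470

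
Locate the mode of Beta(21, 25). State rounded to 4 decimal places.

The density x^(α−1)(1−x)^(β−1) is maximised at (α−1)/(α+β−2) = 20/44 = 0.4545.

0.4545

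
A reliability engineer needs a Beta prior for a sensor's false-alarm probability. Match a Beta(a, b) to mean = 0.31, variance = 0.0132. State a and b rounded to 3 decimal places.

By moment matching, a+b = μ(1−μ)/σ² − 1 = (0.31·0.69)/0.0132 − 1 = 16.2045 − 1 = 15.2045.
Since a/(a+b) = μ, a = 0.31·15.2045 = 4.713 and b = 0.69·15.2045 = 10.491.

a = 4.713, b = 10.491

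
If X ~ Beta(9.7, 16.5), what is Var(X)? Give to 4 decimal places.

Var = αβ/[(α+β)²(α+β+1)] = (9.7×16.5)/(26.2²×27.2) = 160.05/18671.168 = 0.0086.

0.0086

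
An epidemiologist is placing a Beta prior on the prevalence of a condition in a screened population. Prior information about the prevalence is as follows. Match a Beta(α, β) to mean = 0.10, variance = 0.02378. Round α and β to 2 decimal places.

α = 0.28, β = 2.51

By moment matching, α+β = μ(1−μ)/σ² − 1 = (0.10·0.90)/0.02378 − 1 = 3.7847 − 1 = 2.7847.
Since α/(α+β) = μ, α = 0.10·2.7847 = 0.28 and β = 0.90·2.7847 = 2.51.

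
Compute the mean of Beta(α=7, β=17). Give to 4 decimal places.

E[X] = α/(α+β) = 7/24 = 0.2917.

0.2917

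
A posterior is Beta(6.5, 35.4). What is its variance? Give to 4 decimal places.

0.0031

μ = 6.5/41.9 = 0.155131; Var = μ(1−μ)/(α+β+1) = 0.1310656/42.9 = 0.0031.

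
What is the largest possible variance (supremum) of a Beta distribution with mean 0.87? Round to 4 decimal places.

0.1131

For fixed mean μ the Beta variance is μ(1−μ)/(α+β+1), increasing as α+β decreases.
Its least upper bound (not attained) is μ(1−μ) = 0.87·0.13 = 0.1131.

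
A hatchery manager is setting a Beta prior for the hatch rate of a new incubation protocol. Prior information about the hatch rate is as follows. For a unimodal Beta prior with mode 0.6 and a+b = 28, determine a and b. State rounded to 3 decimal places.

a = 16.600, b = 11.400

For a,b>1 the mode is (a−1)/(a+b−2), so a = mode·(κ−2)+1 = 0.6×26+1 = 16.600.
And b = (1−mode)·(κ−2)+1 = 0.4×26+1 = 11.400.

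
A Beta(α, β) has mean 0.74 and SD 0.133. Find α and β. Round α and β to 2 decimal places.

σ² = 0.133² = 0.017689.
With s = α+β, Var = μ(1−μ)/(s+1), so s+1 = (0.74×0.26)/0.017689 = 10.8768 and s = 9.8768.
α = μs = 7.31, β = (1−μ)s = 2.57.

α = 7.31, β = 2.57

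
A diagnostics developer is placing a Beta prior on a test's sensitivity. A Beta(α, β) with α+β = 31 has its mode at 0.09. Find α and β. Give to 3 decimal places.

α = 3.610, β = 27.390

Mode = (α−1)/(κ−2) with κ = α+β, so α−1 = 0.09·29 = 2.610.
α = 3.610; β = κ − α = 27.390.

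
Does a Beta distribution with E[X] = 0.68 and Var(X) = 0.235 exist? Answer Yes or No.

No

The Beta variance bound is σ² < μ(1−μ).
Here μ(1−μ) = 0.68×0.32 = 0.2176, and 0.235 ≥ 0.2176.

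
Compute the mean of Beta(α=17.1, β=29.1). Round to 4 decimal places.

0.3701

The Beta mean is α/(α+β) = 17.1/(17.1+29.1) = 0.3701.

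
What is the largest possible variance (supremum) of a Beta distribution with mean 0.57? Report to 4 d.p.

0.2451

Var = μ(1−μ)/(α+β+1), which approaches μ(1−μ) as α+β → 0.
So the supremum is μ(1−μ) = 0.57×0.43 = 0.2451.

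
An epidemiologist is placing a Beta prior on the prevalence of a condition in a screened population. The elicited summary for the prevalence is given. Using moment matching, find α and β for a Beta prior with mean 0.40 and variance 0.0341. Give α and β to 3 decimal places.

α = 2.415, β = 3.623

Write ν = α+β; then α = μν and Var = μ(1−μ)/(ν+1).
ν = μ(1−μ)/Var − 1 = 0.2400/0.0341 − 1 = 6.0381.
α = 0.40·6.0381 = 2.415, β = 0.60·6.0381 = 3.623.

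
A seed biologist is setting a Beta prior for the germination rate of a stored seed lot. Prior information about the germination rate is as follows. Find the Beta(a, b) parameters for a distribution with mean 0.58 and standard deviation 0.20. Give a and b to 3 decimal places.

a = 2.952, b = 2.138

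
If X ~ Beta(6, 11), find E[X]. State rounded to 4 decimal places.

E[X] = α/(α+β) = 6/17 = 0.3529.

0.3529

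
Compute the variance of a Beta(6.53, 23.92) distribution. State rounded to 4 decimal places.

0.0054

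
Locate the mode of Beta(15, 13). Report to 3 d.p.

With α,β > 1, mode = (α−1)/(α+β−2) = 14/26 = 0.538.

0.538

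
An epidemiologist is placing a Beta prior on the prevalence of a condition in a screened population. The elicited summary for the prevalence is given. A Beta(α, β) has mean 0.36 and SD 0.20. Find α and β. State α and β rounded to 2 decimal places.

Variance = 0.20² = 0.0400. The moment-matching identity α+β = μ(1−μ)/Var − 1 gives
α+β = 0.2304/0.0400 − 1 = 4.7600, so α = μ·4.7600 = 1.71 and β = (1−μ)·4.7600 = 3.05.

α = 1.71, β = 3.05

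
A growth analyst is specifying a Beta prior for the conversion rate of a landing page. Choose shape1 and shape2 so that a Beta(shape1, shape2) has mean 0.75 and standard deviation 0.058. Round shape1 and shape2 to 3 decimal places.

shape1 = 41.053, shape2 = 13.684

First σ² = 0.003364. Setting shape1 = μn, shape2 = (1−μ)n with n = shape1+shape2,
μ(1−μ)/(n+1) = 0.003364 ⇒ n+1 = 0.1875/0.003364 = 55.7372 ⇒ n = 54.7372.
Hence shape1 = 0.75×54.7372 = 41.053, shape2 = 0.25×54.7372 = 13.684.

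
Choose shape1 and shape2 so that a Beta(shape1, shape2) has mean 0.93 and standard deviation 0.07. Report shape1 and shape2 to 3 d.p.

σ² = 0.07² = 0.0049.
With s = shape1+shape2, Var = μ(1−μ)/(s+1), so s+1 = (0.93×0.07)/0.0049 = 13.2857 and s = 12.2857.
shape1 = μs = 11.426, shape2 = (1−μ)s = 0.860.

shape1 = 11.426, shape2 = 0.860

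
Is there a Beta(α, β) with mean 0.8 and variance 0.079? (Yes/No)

Yes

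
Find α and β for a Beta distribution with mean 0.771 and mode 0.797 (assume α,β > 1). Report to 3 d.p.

α = 17.614, β = 5.232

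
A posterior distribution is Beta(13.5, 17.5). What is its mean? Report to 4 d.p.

0.4355

The Beta mean is α/(α+β) = 13.5/(13.5+17.5) = 0.4355.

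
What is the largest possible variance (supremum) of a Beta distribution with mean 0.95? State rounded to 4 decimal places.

For fixed mean μ the Beta variance is μ(1−μ)/(α+β+1), increasing as α+β decreases.
Its least upper bound (not attained) is μ(1−μ) = 0.95·0.05 = 0.0475.

0.0475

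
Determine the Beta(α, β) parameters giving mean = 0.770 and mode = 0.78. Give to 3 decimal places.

α = 43.120, β = 12.880

Let s = α+β. Mean gives α = μs = 0.770s; mode gives (α−1)/(s−2) = 0.78.
Substituting: 0.770s − 1 = 0.78(s−2) = 0.78s − 1.56, so -0.010s = -0.56 and s = 56.0000.
Then α = 0.770×56.0000 = 43.120 and β = s−α = 12.880.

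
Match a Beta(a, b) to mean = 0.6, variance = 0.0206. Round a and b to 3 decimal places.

a = 6.390, b = 4.260

Let s = a+b. The Beta variance is μ(1−μ)/(s+1).
So s+1 = μ(1−μ)/σ² = (0.6×0.4)/0.0206 = 0.24/0.0206 = 11.6505, giving s = 10.6505.
Then a = μs = 0.6×10.6505 = 6.390 and b = (1−μ)s = 0.4×10.6505 = 4.260.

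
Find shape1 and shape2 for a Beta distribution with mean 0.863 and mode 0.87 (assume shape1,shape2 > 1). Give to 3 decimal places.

shape1 = 91.231, shape2 = 14.483

Let s = shape1+shape2. Mean gives shape1 = μs = 0.863s; mode gives (shape1−1)/(s−2) = 0.87.
Substituting: 0.863s − 1 = 0.87(s−2) = 0.87s − 1.74, so -0.007s = -0.74 and s = 105.7143.
Then shape1 = 0.863×105.7143 = 91.231 and shape2 = s−shape1 = 14.483.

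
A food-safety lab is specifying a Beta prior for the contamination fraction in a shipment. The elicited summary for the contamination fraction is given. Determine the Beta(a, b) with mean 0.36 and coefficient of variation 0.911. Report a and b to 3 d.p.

a = 0.411, b = 0.731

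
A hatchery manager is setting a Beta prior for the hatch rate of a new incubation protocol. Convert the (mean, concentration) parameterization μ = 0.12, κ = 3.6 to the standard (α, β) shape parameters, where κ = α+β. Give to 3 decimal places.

α = 0.432, β = 3.168

Split κ in proportion μ : (1−μ): α = 0.12·3.6 = 0.432, β = 3.6 − 0.432 = 3.168.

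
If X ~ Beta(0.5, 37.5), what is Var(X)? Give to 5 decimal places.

0.00033

μ = 0.5/38.0 = 0.013158; Var = μ(1−μ)/(α+β+1) = 0.0129848/39.0 = 0.00033.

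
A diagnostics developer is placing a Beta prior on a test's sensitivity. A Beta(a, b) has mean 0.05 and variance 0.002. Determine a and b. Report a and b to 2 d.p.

a = 1.14, b = 21.61

By moment matching, a+b = μ(1−μ)/σ² − 1 = (0.05·0.95)/0.002 − 1 = 23.7500 − 1 = 22.7500.
Since a/(a+b) = μ, a = 0.05·22.7500 = 1.14 and b = 0.95·22.7500 = 21.61.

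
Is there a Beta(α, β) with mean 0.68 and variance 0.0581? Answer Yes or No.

Yes

A Beta with mean μ has variance μ(1−μ)/(α+β+1) < μ(1−μ).
Here μ(1−μ) = 0.68×0.32 = 0.2176, and 0.0581 < 0.2176.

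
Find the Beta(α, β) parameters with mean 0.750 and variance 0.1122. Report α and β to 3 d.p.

By moment matching, α+β = μ(1−μ)/σ² − 1 = (0.750·0.250)/0.1122 − 1 = 1.6711 − 1 = 0.6711.
Since α/(α+β) = μ, α = 0.750·0.6711 = 0.503 and β = 0.250·0.6711 = 0.168.

α = 0.503, β = 0.168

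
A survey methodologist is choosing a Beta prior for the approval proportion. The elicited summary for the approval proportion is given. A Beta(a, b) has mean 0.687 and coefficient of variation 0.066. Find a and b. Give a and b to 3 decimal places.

σ = CV·μ = 0.066×0.687 = 0.04534, so σ² = 0.002056.
s+1 = μ(1−μ)/σ² = 0.215031/0.002056 = 104.5923, so s = a+b = 103.5923.
a = μs = 71.168, b = (1−μ)s = 32.424.

a = 71.168, b = 32.424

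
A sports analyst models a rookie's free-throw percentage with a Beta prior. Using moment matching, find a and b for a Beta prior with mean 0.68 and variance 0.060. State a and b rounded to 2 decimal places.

a = 1.79, b = 0.84

Write ν = a+b; then a = μν and Var = μ(1−μ)/(ν+1).
ν = μ(1−μ)/Var − 1 = 0.2176/0.060 − 1 = 2.6267.
a = 0.68·2.6267 = 1.79, b = 0.32·2.6267 = 0.84.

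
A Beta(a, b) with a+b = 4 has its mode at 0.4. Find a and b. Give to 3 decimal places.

a = 1.800, b = 2.200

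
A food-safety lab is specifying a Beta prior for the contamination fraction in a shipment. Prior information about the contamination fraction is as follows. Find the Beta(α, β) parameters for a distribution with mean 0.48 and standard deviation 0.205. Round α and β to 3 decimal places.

α = 2.371, β = 2.568

σ² = 0.205² = 0.042025.
With s = α+β, Var = μ(1−μ)/(s+1), so s+1 = (0.48×0.52)/0.042025 = 5.9393 and s = 4.9393.
α = μs = 2.371, β = (1−μ)s = 2.568.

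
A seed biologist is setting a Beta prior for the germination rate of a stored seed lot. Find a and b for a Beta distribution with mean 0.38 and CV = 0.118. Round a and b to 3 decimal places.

Var = (CV·μ)² = (0.118×0.38)² = 0.002011.
a+b = μ(1−μ)/Var − 1 = 0.2356/0.002011 − 1 = 116.1775.
Thus a = 0.38·116.1775 = 44.147 and b = 0.62·116.1775 = 72.030.

a = 44.147, b = 72.030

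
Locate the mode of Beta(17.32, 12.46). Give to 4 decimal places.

0.5875

With α,β > 1, mode = (α−1)/(α+β−2) = 16.32/27.78 = 0.5875.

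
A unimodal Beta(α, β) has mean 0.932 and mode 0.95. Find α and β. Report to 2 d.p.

α = 46.60, β = 3.40

Let s = α+β. Mean gives α = μs = 0.932s; mode gives (α−1)/(s−2) = 0.95.
Substituting: 0.932s − 1 = 0.95(s−2) = 0.95s − 1.90, so -0.018s = -0.90 and s = 50.0000.
Then α = 0.932×50.0000 = 46.60 and β = s−α = 3.40.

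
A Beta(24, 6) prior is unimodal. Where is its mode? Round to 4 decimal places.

0.8214

The density x^(α−1)(1−x)^(β−1) is maximised at (α−1)/(α+β−2) = 23/28 = 0.8214.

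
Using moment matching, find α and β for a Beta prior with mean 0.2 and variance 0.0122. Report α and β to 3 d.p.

α = 2.423, β = 9.692

Write ν = α+β; then α = μν and Var = μ(1−μ)/(ν+1).
ν = μ(1−μ)/Var − 1 = 0.16/0.0122 − 1 = 12.1148.
α = 0.2·12.1148 = 2.423, β = 0.8·12.1148 = 9.692.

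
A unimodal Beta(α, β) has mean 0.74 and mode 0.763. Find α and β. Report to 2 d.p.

α = 16.92, β = 5.95

With s = α+β: μ = α/s and mode = (α−1)/(s−2). Eliminating α = μs,
μs − 1 = m(s−2) ⇒ s(μ−m) = 1−2m ⇒ s = -0.526/-0.023 = 22.8696.
So α = μs = 16.92, β = (1−μ)s = 5.95.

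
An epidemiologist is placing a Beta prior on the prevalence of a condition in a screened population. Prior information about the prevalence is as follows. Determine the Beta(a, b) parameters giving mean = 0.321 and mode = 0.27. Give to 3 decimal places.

a = 2.895, b = 6.124

With s = a+b: μ = a/s and mode = (a−1)/(s−2). Eliminating a = μs,
μs − 1 = m(s−2) ⇒ s(μ−m) = 1−2m ⇒ s = 0.46/0.051 = 9.0196.
So a = μs = 2.895, b = (1−μ)s = 6.124.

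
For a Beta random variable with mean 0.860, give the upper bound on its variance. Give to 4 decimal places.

For fixed mean μ the Beta variance is μ(1−μ)/(α+β+1), increasing as α+β decreases.
Its least upper bound (not attained) is μ(1−μ) = 0.860·0.140 = 0.1204.

0.1204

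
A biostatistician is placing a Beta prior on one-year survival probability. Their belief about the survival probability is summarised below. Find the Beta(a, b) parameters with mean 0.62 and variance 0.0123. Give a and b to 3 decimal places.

By moment matching, a+b = μ(1−μ)/σ² − 1 = (0.62·0.38)/0.0123 − 1 = 19.1545 − 1 = 18.1545.
Since a/(a+b) = μ, a = 0.62·18.1545 = 11.256 and b = 0.38·18.1545 = 6.899.

a = 11.256, b = 6.899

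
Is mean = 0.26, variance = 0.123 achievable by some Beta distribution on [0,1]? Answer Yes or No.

Yes

A Beta with mean μ has variance μ(1−μ)/(α+β+1) < μ(1−μ).
Here μ(1−μ) = 0.26×0.74 = 0.1924, and 0.123 < 0.1924.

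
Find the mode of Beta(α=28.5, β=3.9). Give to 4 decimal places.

0.9046

The density x^(α−1)(1−x)^(β−1) is maximised at (α−1)/(α+β−2) = 27.5/30.4 = 0.9046.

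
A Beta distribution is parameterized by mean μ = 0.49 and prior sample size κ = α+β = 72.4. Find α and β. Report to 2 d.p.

α = 35.48, β = 36.92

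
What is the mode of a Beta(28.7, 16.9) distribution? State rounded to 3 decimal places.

The density x^(α−1)(1−x)^(β−1) is maximised at (α−1)/(α+β−2) = 27.7/43.6 = 0.635.

0.635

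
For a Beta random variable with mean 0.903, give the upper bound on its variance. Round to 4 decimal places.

0.0876

For fixed mean μ the Beta variance is μ(1−μ)/(α+β+1), increasing as α+β decreases.
Its least upper bound (not attained) is μ(1−μ) = 0.903·0.097 = 0.0876.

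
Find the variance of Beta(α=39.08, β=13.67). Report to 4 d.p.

0.0036

μ = 39.08/52.75 = 0.740853; Var = μ(1−μ)/(α+β+1) = 0.1919898/53.75 = 0.0036.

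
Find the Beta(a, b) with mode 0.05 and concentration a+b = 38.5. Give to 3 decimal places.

For a,b>1 the mode is (a−1)/(a+b−2), so a = mode·(κ−2)+1 = 0.05×36.5+1 = 2.825.
And b = (1−mode)·(κ−2)+1 = 0.95×36.5+1 = 35.675.

a = 2.825, b = 35.675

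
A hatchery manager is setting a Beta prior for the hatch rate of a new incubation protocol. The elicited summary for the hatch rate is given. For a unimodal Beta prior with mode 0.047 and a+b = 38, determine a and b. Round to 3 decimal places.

a = 2.692, b = 35.308

Mode = (a−1)/(κ−2) with κ = a+b, so a−1 = 0.047·36 = 1.692.
a = 2.692; b = κ − a = 35.308.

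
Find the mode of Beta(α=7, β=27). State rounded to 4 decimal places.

0.1875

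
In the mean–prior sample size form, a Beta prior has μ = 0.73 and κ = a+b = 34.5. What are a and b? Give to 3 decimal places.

a = μκ = 0.73×34.5 = 25.185 and b = (1−μ)κ = 0.27×34.5 = 9.315.

a = 25.185, b = 9.315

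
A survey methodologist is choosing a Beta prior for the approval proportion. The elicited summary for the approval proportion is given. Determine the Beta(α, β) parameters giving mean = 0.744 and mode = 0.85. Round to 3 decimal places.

α = 4.913, β = 1.691

Let s = α+β. Mean gives α = μs = 0.744s; mode gives (α−1)/(s−2) = 0.85.
Substituting: 0.744s − 1 = 0.85(s−2) = 0.85s − 1.70, so -0.106s = -0.70 and s = 6.6038.
Then α = 0.744×6.6038 = 4.913 and β = s−α = 1.691.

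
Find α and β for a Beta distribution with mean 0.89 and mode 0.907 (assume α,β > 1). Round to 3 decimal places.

α = 42.615, β = 5.267

With s = α+β: μ = α/s and mode = (α−1)/(s−2). Eliminating α = μs,
μs − 1 = m(s−2) ⇒ s(μ−m) = 1−2m ⇒ s = -0.814/-0.017 = 47.8824.
So α = μs = 42.615, β = (1−μ)s = 5.267.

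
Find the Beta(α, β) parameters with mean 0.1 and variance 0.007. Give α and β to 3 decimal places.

By moment matching, α+β = μ(1−μ)/σ² − 1 = (0.1·0.9)/0.007 − 1 = 12.8571 − 1 = 11.8571.
Since α/(α+β) = μ, α = 0.1·11.8571 = 1.186 and β = 0.9·11.8571 = 10.671.

α = 1.186, β = 10.671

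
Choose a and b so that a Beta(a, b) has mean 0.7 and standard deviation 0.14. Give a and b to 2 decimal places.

Variance = 0.14² = 0.0196. The moment-matching identity a+b = μ(1−μ)/Var − 1 gives
a+b = 0.21/0.0196 − 1 = 9.7143, so a = μ·9.7143 = 6.80 and b = (1−μ)·9.7143 = 2.91.

a = 6.80, b = 2.91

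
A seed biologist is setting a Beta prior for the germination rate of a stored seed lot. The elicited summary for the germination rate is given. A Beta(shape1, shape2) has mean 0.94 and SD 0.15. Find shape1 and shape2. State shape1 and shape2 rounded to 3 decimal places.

shape1 = 1.416, shape2 = 0.090

σ² = 0.15² = 0.0225.
With s = shape1+shape2, Var = μ(1−μ)/(s+1), so s+1 = (0.94×0.06)/0.0225 = 2.5067 and s = 1.5067.
shape1 = μs = 1.416, shape2 = (1−μ)s = 0.090.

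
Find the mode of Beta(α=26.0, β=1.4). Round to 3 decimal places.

With α,β > 1, mode = (α−1)/(α+β−2) = 25.0/25.4 = 0.984.

0.984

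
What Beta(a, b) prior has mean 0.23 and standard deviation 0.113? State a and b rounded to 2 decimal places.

a = 2.96, b = 9.91

σ² = 0.113² = 0.012769.
With s = a+b, Var = μ(1−μ)/(s+1), so s+1 = (0.23×0.77)/0.012769 = 13.8695 and s = 12.8695.
a = μs = 2.96, b = (1−μ)s = 9.91.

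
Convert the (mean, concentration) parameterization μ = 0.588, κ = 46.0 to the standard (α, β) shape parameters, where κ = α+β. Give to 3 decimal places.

α = μκ = 0.588×46.0 = 27.048 and β = (1−μ)κ = 0.412×46.0 = 18.952.

α = 27.048, β = 18.952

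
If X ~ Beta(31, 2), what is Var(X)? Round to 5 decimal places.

α+β = 33 and αβ = 62, so Var = αβ/[(α+β)²(α+β+1)] = 62/37026 = 0.00167.

0.00167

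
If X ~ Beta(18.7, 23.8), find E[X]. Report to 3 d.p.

0.440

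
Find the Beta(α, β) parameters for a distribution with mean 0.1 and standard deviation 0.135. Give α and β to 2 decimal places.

α = 0.39, β = 3.54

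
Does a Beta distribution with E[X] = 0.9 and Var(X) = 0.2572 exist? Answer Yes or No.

A Beta with mean μ has variance μ(1−μ)/(α+β+1) < μ(1−μ).
Here μ(1−μ) = 0.9×0.1 = 0.09, and 0.2572 ≥ 0.09.

No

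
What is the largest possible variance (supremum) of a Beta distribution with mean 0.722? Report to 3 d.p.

0.201

Var = μ(1−μ)/(α+β+1), which approaches μ(1−μ) as α+β → 0.
So the supremum is μ(1−μ) = 0.722×0.278 = 0.201.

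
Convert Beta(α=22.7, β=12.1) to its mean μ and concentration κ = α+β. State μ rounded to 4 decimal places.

κ = α+β = 22.7+12.1 = 34.8; μ = α/κ = 22.7/34.8 = 0.6523.

μ = 0.6523, κ = 34.8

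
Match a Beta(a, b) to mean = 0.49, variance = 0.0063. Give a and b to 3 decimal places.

Write ν = a+b; then a = μν and Var = μ(1−μ)/(ν+1).
ν = μ(1−μ)/Var − 1 = 0.2499/0.0063 − 1 = 38.6667.
a = 0.49·38.6667 = 18.947, b = 0.51·38.6667 = 19.720.

a = 18.947, b = 19.720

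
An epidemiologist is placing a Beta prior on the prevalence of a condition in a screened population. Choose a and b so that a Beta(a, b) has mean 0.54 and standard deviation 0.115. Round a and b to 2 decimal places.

a = 9.60, b = 8.18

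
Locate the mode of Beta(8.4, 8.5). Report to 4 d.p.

With α,β > 1, mode = (α−1)/(α+β−2) = 7.4/14.9 = 0.4966.

0.4966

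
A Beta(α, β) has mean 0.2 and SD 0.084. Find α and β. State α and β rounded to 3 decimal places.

σ² = 0.084² = 0.007056.
With s = α+β, Var = μ(1−μ)/(s+1), so s+1 = (0.2×0.8)/0.007056 = 22.6757 and s = 21.6757.
α = μs = 4.335, β = (1−μ)s = 17.341.

α = 4.335, β = 17.341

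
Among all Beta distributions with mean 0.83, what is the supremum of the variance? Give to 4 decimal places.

0.1411

For fixed mean μ the Beta variance is μ(1−μ)/(α+β+1), increasing as α+β decreases.
Its least upper bound (not attained) is μ(1−μ) = 0.83·0.17 = 0.1411.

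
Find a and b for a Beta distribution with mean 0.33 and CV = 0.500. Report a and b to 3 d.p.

σ = CV·μ = 0.500×0.33 = 0.16500, so σ² = 0.027225.
s+1 = μ(1−μ)/σ² = 0.2211/0.027225 = 8.1212, so s = a+b = 7.1212.
a = μs = 2.350, b = (1−μ)s = 4.771.

a = 2.350, b = 4.771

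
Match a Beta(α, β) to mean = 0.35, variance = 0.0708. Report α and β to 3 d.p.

α = 0.775, β = 1.439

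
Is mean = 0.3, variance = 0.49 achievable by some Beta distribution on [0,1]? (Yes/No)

The Beta variance bound is σ² < μ(1−μ).
Here μ(1−μ) = 0.3×0.7 = 0.21, and 0.49 ≥ 0.21.

No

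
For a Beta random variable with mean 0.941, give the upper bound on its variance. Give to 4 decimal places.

0.0555

For fixed mean μ the Beta variance is μ(1−μ)/(α+β+1), increasing as α+β decreases.
Its least upper bound (not attained) is μ(1−μ) = 0.941·0.059 = 0.0555.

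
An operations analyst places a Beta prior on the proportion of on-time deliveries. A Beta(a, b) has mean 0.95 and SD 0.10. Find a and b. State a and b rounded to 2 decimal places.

a = 3.56, b = 0.19

First σ² = 0.0100. Setting a = μn, b = (1−μ)n with n = a+b,
μ(1−μ)/(n+1) = 0.0100 ⇒ n+1 = 0.0475/0.0100 = 4.7500 ⇒ n = 3.7500.
Hence a = 0.95×3.7500 = 3.56, b = 0.05×3.7500 = 0.19.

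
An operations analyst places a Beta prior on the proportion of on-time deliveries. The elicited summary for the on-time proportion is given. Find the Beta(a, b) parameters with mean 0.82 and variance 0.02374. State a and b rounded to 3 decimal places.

By moment matching, a+b = μ(1−μ)/σ² − 1 = (0.82·0.18)/0.02374 − 1 = 6.2174 − 1 = 5.2174.
Since a/(a+b) = μ, a = 0.82·5.2174 = 4.278 and b = 0.18·5.2174 = 0.939.

a = 4.278, b = 0.939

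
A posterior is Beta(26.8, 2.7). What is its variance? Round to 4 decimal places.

0.0027

Var = αβ/[(α+β)²(α+β+1)] = (26.8×2.7)/(29.5²×30.5) = 72.36/26542.625 = 0.0027.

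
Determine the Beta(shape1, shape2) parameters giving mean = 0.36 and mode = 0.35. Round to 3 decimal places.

shape1 = 10.800, shape2 = 19.200

With s = shape1+shape2: μ = shape1/s and mode = (shape1−1)/(s−2). Eliminating shape1 = μs,
μs − 1 = m(s−2) ⇒ s(μ−m) = 1−2m ⇒ s = 0.30/0.01 = 30.0000.
So shape1 = μs = 10.800, shape2 = (1−μ)s = 19.200.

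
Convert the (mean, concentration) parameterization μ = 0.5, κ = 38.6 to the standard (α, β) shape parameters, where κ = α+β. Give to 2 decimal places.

α = 19.30, β = 19.30

Split κ in proportion μ : (1−μ): α = 0.5·38.6 = 19.30, β = 38.6 − 19.30 = 19.30.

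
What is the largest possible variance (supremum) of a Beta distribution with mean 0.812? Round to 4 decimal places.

For fixed mean μ the Beta variance is μ(1−μ)/(α+β+1), increasing as α+β decreases.
Its least upper bound (not attained) is μ(1−μ) = 0.812·0.188 = 0.1527.

0.1527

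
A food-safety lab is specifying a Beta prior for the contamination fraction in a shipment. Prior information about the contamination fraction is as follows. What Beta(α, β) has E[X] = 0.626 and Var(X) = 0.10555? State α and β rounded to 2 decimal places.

α = 0.76, β = 0.46

Let s = α+β. The Beta variance is μ(1−μ)/(s+1).
So s+1 = μ(1−μ)/σ² = (0.626×0.374)/0.10555 = 0.234124/0.10555 = 2.2181, giving s = 1.2181.
Then α = μs = 0.626×1.2181 = 0.76 and β = (1−μ)s = 0.374×1.2181 = 0.46.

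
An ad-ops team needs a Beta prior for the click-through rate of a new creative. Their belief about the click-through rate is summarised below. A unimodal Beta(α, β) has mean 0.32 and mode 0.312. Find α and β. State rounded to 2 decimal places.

With s = α+β: μ = α/s and mode = (α−1)/(s−2). Eliminating α = μs,
μs − 1 = m(s−2) ⇒ s(μ−m) = 1−2m ⇒ s = 0.376/0.008 = 47.0000.
So α = μs = 15.04, β = (1−μ)s = 31.96.

α = 15.04, β = 31.96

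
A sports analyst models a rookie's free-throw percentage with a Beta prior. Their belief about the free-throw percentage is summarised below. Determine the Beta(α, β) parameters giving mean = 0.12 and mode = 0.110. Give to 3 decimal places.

Let s = α+β. Mean gives α = μs = 0.12s; mode gives (α−1)/(s−2) = 0.110.
Substituting: 0.12s − 1 = 0.110(s−2) = 0.110s − 0.220, so 0.010s = 0.780 and s = 78.0000.
Then α = 0.12×78.0000 = 9.360 and β = s−α = 68.640.

α = 9.360, β = 68.640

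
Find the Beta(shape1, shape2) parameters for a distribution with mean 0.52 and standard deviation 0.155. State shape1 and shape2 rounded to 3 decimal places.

shape1 = 4.882, shape2 = 4.507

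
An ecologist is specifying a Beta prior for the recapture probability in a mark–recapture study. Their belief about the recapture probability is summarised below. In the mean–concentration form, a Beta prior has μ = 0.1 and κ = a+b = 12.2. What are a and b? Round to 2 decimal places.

a = 1.22, b = 10.98

Split κ in proportion μ : (1−μ): a = 0.1·12.2 = 1.22, b = 12.2 − 1.22 = 10.98.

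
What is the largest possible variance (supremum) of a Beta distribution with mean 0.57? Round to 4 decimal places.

0.2451

Var = μ(1−μ)/(α+β+1), which approaches μ(1−μ) as α+β → 0.
So the supremum is μ(1−μ) = 0.57×0.43 = 0.2451.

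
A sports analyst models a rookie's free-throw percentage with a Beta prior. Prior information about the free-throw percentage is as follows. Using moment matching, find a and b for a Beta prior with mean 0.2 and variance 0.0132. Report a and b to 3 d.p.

Let s = a+b. The Beta variance is μ(1−μ)/(s+1).
So s+1 = μ(1−μ)/σ² = (0.2×0.8)/0.0132 = 0.16/0.0132 = 12.1212, giving s = 11.1212.
Then a = μs = 0.2×11.1212 = 2.224 and b = (1−μ)s = 0.8×11.1212 = 8.897.

a = 2.224, b = 8.897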